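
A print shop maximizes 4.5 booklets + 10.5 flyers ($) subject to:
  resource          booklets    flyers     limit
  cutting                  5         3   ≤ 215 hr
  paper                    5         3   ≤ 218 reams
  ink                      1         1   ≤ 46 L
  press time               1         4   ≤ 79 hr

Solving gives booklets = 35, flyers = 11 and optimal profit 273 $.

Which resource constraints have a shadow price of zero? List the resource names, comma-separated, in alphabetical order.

cutting: 208/215 (slack 7)
paper: 208/218 (slack 10)
ink: 46/46 (binding)
press time: 79/79 (binding)
By complementary slackness, a constraint with positive slack has shadow price 0 → cutting, paper.

cutting, paper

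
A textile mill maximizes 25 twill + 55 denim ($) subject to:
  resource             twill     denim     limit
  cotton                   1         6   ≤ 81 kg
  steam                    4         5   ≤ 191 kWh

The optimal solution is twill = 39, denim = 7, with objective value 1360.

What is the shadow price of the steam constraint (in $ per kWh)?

Check each constraint at x*: cotton 81/81 (tight); steam 191/191 (tight).
The binding rows give the dual system: 1·y_cotton + 4·y_steam = 25 and 6·y_cotton + 5·y_steam = 55.
Solving: y_cotton = 5, y_steam = 5.
Shadow price of steam = 5.

5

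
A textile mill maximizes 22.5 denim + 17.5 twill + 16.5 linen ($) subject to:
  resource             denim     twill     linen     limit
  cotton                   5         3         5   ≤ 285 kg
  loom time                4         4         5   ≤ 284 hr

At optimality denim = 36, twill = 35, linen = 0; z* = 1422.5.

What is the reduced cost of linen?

Check each constraint at x*: cotton 285/285 (tight); loom time 284/284 (tight).
From A_Bᵀ y = c: 5·y_cotton + 4·y_loom time = 22.5; 3·y_cotton + 4·y_loom time = 17.5.
This yields shadow prices y_cotton = 2.5, y_loom time = 2.5.
Reduced cost of linen: c₃ − yᵀa₃ = 16.5 − (2.5·5 + 2.5·5) = 16.5 − 25 = -8.5.

-8.5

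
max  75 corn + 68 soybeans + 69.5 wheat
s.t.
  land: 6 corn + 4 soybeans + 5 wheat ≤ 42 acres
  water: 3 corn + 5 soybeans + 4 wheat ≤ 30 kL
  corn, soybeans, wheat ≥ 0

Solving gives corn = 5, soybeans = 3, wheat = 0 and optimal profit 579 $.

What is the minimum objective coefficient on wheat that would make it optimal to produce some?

71.5

At the optimum: land uses 42 of 42 (binding); water uses 30 of 30 (binding).
The binding rows give the dual system: 6·y_land + 3·y_water = 75 and 4·y_land + 5·y_water = 68.
This yields shadow prices y_land = 9.5, y_water = 6.
wheat enters the basis when its profit ≥ yᵀa₃ = 9.5·5 + 6·4 = 71.5.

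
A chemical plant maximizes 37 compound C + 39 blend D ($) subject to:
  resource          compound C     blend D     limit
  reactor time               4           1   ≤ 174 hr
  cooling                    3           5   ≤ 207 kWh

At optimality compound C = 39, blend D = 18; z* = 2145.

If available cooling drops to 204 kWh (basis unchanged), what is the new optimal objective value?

At the optimum: reactor time uses 174 of 174 (binding); cooling uses 207 of 207 (binding).
Dual feasibility on the basic columns requires 4·y_reactor time + 3·y_cooling = 37, 1·y_reactor time + 5·y_cooling = 39.
Solving: y_reactor time = 4, y_cooling = 7.
Δz = y_cooling·Δb = 7 × (-3) = -21, so new z* = 2145 − 21 = 2124.

2124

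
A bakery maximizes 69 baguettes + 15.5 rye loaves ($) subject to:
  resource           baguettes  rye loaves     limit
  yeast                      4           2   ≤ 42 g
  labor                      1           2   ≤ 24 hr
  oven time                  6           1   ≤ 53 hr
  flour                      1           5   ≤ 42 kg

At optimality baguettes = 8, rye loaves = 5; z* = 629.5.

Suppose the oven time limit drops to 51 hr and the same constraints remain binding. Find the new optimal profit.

610.5

At the optimum: yeast uses 42 of 42 (binding); labor uses 18 of 24 (slack = 6); oven time uses 53 of 53 (binding); flour uses 33 of 42 (slack = 9).
By complementary slackness, y = 0 for the non-binding constraints.
The binding rows give the dual system: 4·y_yeast + 6·y_oven time = 69 and 2·y_yeast + 1·y_oven time = 15.5.
Solving: y_yeast = 3, y_oven time = 9.5.
Δz = y_oven time·Δb = 9.5 × (-2) = -19, so new z* = 629.5 − 19 = 610.5.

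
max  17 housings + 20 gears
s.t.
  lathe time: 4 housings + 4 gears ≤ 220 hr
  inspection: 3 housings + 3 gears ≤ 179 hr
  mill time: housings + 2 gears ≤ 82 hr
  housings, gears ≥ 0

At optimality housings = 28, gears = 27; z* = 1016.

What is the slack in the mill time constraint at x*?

0

mill time used = 1·28 + 2·27 = 82; slack = 82 − 82 = 0.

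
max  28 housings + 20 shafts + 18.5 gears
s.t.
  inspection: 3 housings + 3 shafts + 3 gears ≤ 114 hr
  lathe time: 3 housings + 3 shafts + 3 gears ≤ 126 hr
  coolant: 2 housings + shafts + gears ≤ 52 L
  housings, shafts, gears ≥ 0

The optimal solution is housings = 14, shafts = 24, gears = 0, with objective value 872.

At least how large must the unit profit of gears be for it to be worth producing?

Check each constraint at x*: inspection 114/114 (tight); lathe time 114/126 (slack 12); coolant 52/52 (tight).
Since lathe time is not tight, its dual is 0.
From A_Bᵀ y = c: 3·y_inspection + 2·y_coolant = 28; 3·y_inspection + 1·y_coolant = 20.
Solving: y_inspection = 4, y_coolant = 8.
gears enters the basis when its profit ≥ yᵀa₃ = 4·3 + 8·1 = 20.

20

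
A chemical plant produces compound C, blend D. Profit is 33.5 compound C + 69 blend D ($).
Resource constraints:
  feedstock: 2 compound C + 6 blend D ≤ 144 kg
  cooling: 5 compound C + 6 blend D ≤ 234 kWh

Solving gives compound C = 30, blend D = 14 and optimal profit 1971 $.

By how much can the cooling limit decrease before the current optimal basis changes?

Binding constraints: feedstock, cooling. The basis is B = [[2,6],[5,6]] with det -18.
Per unit decrease in cooling, x* moves by d = (-0.3333, 0.1111).
The basis stays optimal until compound C reaches 0; allowable decrease = 90 kWh.

90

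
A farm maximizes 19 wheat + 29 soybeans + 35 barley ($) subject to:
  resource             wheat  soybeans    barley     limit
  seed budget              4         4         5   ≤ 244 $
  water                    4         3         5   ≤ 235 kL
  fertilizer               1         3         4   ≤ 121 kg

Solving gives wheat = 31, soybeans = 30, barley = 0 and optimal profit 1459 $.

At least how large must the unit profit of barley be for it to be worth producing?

Binding: seed budget and fertilizer. Non-binding: water (21 unused).
Slack constraints have shadow price 0 (complementary slackness).
From A_Bᵀ y = c: 4·y_seed budget + 1·y_fertilizer = 19; 4·y_seed budget + 3·y_fertilizer = 29.
This yields shadow prices y_seed budget = 3.5, y_fertilizer = 5.
barley enters the basis when its profit ≥ yᵀa₃ = 3.5·5 + 5·4 = 37.5.

37.5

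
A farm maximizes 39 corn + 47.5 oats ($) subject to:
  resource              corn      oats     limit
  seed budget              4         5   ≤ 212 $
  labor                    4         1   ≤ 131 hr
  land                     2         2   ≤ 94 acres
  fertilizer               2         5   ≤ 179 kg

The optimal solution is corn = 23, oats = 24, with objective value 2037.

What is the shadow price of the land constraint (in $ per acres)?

2.5

Binding: seed budget and land. Non-binding: labor (15 unused), fertilizer (13 unused).
Since labor, fertilizer are not tight, their duals are 0.
Dual feasibility on the basic columns requires 4·y_seed budget + 2·y_land = 39, 5·y_seed budget + 2·y_land = 47.5.
This yields shadow prices y_seed budget = 8.5, y_land = 2.5.
Shadow price of land = 2.5.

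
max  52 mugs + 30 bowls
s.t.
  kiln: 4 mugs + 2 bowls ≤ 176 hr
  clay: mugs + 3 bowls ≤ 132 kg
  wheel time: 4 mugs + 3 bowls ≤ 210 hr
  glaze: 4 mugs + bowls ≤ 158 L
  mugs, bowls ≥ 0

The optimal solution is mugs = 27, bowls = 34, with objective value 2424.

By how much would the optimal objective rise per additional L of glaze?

Check each constraint at x*: kiln 176/176 (tight); clay 129/132 (slack 3); wheel time 210/210 (tight); glaze 142/158 (slack 16).
Slack constraints have shadow price 0 (complementary slackness).
From A_Bᵀ y = c: 4·y_kiln + 4·y_wheel time = 52; 2·y_kiln + 3·y_wheel time = 30.
This yields shadow prices y_kiln = 9, y_wheel time = 4.
Shadow price of glaze = 0.

0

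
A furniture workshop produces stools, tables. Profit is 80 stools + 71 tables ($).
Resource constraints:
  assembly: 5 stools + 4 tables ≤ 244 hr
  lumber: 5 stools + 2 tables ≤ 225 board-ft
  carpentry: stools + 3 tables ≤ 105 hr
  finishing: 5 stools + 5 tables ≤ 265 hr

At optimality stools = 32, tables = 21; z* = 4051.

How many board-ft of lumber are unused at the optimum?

lumber used = 5·32 + 2·21 = 202; slack = 225 − 202 = 23.

23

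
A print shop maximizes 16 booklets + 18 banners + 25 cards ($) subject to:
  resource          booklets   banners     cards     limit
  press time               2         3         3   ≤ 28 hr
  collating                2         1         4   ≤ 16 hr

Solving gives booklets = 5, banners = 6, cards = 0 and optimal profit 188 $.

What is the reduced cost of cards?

At the optimum: press time uses 28 of 28 (binding); collating uses 16 of 16 (binding).
From A_Bᵀ y = c: 2·y_press time + 2·y_collating = 16; 3·y_press time + 1·y_collating = 18.
This yields shadow prices y_press time = 5, y_collating = 3.
Reduced cost of cards: c₃ − yᵀa₃ = 25 − (5·3 + 3·4) = 25 − 27 = -2.

-2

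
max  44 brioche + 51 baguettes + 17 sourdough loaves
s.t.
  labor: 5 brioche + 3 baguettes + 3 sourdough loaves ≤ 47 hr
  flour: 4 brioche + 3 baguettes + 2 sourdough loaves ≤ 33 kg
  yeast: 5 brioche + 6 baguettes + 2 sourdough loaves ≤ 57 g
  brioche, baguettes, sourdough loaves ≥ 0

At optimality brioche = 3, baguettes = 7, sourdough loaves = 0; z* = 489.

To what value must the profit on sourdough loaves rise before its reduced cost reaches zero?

18

Check each constraint at x*: labor 36/47 (slack 11); flour 33/33 (tight); yeast 57/57 (tight).
Since labor is not tight, its dual is 0.
Dual feasibility on the basic columns requires 4·y_flour + 5·y_yeast = 44, 3·y_flour + 6·y_yeast = 51.
This yields shadow prices y_flour = 1, y_yeast = 8.
sourdough loaves enters the basis when its profit ≥ yᵀa₃ = 1·2 + 8·2 = 18.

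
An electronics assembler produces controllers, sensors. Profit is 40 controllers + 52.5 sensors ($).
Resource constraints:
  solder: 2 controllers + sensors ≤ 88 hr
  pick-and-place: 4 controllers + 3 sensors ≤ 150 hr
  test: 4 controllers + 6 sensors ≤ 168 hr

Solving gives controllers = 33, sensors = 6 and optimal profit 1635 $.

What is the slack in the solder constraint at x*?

solder used = 2·33 + 1·6 = 72; slack = 88 − 72 = 16.

16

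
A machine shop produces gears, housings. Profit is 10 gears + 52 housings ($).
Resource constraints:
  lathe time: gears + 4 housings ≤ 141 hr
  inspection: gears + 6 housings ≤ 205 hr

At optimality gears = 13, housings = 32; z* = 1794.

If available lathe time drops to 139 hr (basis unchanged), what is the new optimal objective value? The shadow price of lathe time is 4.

Δb = -2, so new z* = 1794 + (4)·(-2) = 1794 − 8 = 1786.

1786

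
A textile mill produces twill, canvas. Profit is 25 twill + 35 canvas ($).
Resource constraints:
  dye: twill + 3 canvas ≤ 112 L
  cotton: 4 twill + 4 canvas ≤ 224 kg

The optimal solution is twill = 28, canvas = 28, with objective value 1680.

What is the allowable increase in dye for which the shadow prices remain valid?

56

Binding constraints: dye, cotton. The basis is B = [[1,3],[4,4]] with det -8.
Per unit increase in dye, x* moves by d = (-0.5, 0.5).
The basis stays optimal until twill reaches 0; allowable increase = 56 L.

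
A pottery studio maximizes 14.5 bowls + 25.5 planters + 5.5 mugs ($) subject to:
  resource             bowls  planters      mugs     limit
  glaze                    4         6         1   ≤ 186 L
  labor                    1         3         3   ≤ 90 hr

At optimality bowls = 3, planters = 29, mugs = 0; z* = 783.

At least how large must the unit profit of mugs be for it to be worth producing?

10.5

At the optimum: glaze uses 186 of 186 (binding); labor uses 90 of 90 (binding).
From A_Bᵀ y = c: 4·y_glaze + 1·y_labor = 14.5; 6·y_glaze + 3·y_labor = 25.5.
→ y_glaze = 3 and y_labor = 2.5.
mugs enters the basis when its profit ≥ yᵀa₃ = 3·1 + 2.5·3 = 10.5.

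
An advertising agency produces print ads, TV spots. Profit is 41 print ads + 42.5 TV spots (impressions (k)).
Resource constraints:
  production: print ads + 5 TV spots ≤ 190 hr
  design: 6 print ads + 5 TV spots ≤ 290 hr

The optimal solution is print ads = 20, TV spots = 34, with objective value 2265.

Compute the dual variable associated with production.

2

At the optimum: production uses 190 of 190 (binding); design uses 290 of 290 (binding).
The binding rows give the dual system: 1·y_production + 6·y_design = 41 and 5·y_production + 5·y_design = 42.5.
→ y_production = 2 and y_design = 6.5.
Shadow price of production = 2.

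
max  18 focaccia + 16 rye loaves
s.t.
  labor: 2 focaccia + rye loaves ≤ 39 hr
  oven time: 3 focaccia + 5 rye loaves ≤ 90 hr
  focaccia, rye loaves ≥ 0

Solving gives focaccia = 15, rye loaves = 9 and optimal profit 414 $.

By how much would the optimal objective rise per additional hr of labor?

6

Both labor and oven time are binding at x*.
From A_Bᵀ y = c: 2·y_labor + 3·y_oven time = 18; 1·y_labor + 5·y_oven time = 16.
→ y_labor = 6 and y_oven time = 2.
Shadow price of labor = 6.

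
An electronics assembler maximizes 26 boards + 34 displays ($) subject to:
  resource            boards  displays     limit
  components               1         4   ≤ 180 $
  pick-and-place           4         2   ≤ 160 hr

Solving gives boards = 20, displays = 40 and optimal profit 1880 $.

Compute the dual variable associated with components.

6

Check each constraint at x*: components 180/180 (tight); pick-and-place 160/160 (tight).
Dual feasibility on the basic columns requires 1·y_components + 4·y_pick-and-place = 26, 4·y_components + 2·y_pick-and-place = 34.
This yields shadow prices y_components = 6, y_pick-and-place = 5.
Shadow price of components = 6.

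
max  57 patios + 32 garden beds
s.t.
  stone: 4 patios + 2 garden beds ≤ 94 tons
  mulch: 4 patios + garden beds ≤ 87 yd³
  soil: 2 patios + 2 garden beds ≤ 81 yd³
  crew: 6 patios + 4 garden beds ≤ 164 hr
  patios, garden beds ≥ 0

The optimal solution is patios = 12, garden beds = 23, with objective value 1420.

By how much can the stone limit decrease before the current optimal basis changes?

11

Binding constraints: stone, crew. The basis is B = [[4,2],[6,4]] with det 4.
Per unit decrease in stone, x* moves by d = (-1, 1.5).
The basis stays optimal until soil becomes binding; allowable decrease = 11 tons.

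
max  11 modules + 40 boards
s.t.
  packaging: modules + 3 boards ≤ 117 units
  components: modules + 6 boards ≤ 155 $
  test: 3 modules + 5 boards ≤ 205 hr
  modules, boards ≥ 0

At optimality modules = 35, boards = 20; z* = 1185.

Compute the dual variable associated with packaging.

Binding: components and test. Non-binding: packaging (22 unused).
By complementary slackness, y = 0 for the non-binding constraint.
The binding rows give the dual system: 1·y_components + 3·y_test = 11 and 6·y_components + 5·y_test = 40.
Solving: y_components = 5, y_test = 2.
Shadow price of packaging = 0.

0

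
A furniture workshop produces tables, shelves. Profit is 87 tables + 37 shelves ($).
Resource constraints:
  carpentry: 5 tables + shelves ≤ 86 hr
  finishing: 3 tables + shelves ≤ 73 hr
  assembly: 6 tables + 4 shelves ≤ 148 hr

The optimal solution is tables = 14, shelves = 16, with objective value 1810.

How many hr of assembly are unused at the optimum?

0

assembly used = 6·14 + 4·16 = 148; slack = 148 − 148 = 0.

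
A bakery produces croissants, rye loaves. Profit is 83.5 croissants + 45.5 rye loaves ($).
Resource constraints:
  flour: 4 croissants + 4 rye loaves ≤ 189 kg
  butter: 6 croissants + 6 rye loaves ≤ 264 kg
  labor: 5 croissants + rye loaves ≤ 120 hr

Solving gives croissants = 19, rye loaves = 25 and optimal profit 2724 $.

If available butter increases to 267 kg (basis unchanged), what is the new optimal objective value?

Binding: butter and labor. Non-binding: flour (13 unused).
Since flour is not tight, its dual is 0.
From A_Bᵀ y = c: 6·y_butter + 5·y_labor = 83.5; 6·y_butter + 1·y_labor = 45.5.
This yields shadow prices y_butter = 6, y_labor = 9.5.
Δz = y_butter·Δb = 6 × (3) = 18, so new z* = 2724 + 18 = 2742.

2742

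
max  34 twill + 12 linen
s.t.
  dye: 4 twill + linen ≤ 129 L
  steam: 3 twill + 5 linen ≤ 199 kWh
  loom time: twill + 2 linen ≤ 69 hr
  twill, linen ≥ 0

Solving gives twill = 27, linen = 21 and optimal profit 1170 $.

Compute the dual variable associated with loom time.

Check each constraint at x*: dye 129/129 (tight); steam 186/199 (slack 13); loom time 69/69 (tight).
Since steam is not tight, its dual is 0.
From A_Bᵀ y = c: 4·y_dye + 1·y_loom time = 34; 1·y_dye + 2·y_loom time = 12.
Solving: y_dye = 8, y_loom time = 2.
Shadow price of loom time = 2.

2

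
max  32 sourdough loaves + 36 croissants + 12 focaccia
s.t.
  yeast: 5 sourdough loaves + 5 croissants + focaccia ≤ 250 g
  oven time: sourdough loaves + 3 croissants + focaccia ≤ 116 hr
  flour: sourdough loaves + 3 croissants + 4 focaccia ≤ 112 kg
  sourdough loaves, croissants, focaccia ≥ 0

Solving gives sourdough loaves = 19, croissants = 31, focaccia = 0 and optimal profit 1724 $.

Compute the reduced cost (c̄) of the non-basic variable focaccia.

-2

At the optimum: yeast uses 250 of 250 (binding); oven time uses 112 of 116 (slack = 4); flour uses 112 of 112 (binding).
Slack constraints have shadow price 0 (complementary slackness).
Dual feasibility on the basic columns requires 5·y_yeast + 1·y_flour = 32, 5·y_yeast + 3·y_flour = 36.
→ y_yeast = 6 and y_flour = 2.
Reduced cost of focaccia: c₃ − yᵀa₃ = 12 − (6·1 + 2·4) = 12 − 14 = -2.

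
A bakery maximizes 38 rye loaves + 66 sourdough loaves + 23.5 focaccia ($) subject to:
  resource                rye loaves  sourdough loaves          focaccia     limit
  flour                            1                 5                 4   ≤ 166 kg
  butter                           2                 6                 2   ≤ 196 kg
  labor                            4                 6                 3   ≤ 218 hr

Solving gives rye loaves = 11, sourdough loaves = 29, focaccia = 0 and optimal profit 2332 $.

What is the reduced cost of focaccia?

Binding: butter and labor. Non-binding: flour (10 unused).
Since flour is not tight, its dual is 0.
Dual feasibility on the basic columns requires 2·y_butter + 4·y_labor = 38, 6·y_butter + 6·y_labor = 66.
→ y_butter = 3 and y_labor = 8.
Reduced cost of focaccia: c₃ − yᵀa₃ = 23.5 − (3·2 + 8·3) = 23.5 − 30 = -6.5.

-6.5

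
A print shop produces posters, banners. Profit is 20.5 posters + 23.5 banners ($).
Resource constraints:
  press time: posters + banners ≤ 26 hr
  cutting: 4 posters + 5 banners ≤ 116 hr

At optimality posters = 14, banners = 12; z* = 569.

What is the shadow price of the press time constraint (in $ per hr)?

Both press time and cutting are binding at x*.
Dual feasibility on the basic columns requires 1·y_press time + 4·y_cutting = 20.5, 1·y_press time + 5·y_cutting = 23.5.
Solving: y_press time = 8.5, y_cutting = 3.
Shadow price of press time = 8.5.

8.5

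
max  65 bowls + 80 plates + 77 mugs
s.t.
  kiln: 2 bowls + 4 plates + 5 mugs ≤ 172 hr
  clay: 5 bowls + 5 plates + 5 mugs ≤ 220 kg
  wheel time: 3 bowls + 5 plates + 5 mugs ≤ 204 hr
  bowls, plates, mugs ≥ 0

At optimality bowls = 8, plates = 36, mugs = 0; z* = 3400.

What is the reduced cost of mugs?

-3

Check each constraint at x*: kiln 160/172 (slack 12); clay 220/220 (tight); wheel time 204/204 (tight).
Slack constraints have shadow price 0 (complementary slackness).
From A_Bᵀ y = c: 5·y_clay + 3·y_wheel time = 65; 5·y_clay + 5·y_wheel time = 80.
This yields shadow prices y_clay = 8.5, y_wheel time = 7.5.
Reduced cost of mugs: c₃ − yᵀa₃ = 77 − (8.5·5 + 7.5·5) = 77 − 80 = -3.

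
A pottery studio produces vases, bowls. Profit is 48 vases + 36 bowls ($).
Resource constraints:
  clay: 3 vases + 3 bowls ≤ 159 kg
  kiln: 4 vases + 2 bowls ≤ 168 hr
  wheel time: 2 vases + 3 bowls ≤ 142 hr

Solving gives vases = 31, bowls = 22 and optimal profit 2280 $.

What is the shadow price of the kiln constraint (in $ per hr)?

Check each constraint at x*: clay 159/159 (tight); kiln 168/168 (tight); wheel time 128/142 (slack 14).
Slack constraints have shadow price 0 (complementary slackness).
Dual feasibility on the basic columns requires 3·y_clay + 4·y_kiln = 48, 3·y_clay + 2·y_kiln = 36.
→ y_clay = 8 and y_kiln = 6.
Shadow price of kiln = 6.

6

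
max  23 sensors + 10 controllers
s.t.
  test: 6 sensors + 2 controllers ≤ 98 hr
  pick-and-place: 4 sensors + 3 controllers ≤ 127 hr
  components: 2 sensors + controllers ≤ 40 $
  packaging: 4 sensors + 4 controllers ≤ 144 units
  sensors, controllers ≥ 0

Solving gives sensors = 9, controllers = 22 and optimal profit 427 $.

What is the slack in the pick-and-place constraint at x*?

pick-and-place used = 4·9 + 3·22 = 102; slack = 127 − 102 = 25.

25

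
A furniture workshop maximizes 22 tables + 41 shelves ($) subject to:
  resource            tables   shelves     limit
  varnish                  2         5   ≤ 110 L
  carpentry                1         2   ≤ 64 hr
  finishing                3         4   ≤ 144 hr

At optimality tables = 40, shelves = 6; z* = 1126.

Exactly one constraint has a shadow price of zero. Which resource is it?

carpentry

varnish: 110/110 (binding)
carpentry: 52/64 (slack 12)
finishing: 144/144 (binding)
By complementary slackness, a constraint with positive slack has shadow price 0 → carpentry.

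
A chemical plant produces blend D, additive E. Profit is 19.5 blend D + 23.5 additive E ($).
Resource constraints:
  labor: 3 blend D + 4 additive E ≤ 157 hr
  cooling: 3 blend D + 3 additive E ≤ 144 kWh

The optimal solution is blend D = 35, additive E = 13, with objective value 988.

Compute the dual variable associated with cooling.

2.5

At the optimum: labor uses 157 of 157 (binding); cooling uses 144 of 144 (binding).
The binding rows give the dual system: 3·y_labor + 3·y_cooling = 19.5 and 4·y_labor + 3·y_cooling = 23.5.
This yields shadow prices y_labor = 4, y_cooling = 2.5.
Shadow price of cooling = 2.5.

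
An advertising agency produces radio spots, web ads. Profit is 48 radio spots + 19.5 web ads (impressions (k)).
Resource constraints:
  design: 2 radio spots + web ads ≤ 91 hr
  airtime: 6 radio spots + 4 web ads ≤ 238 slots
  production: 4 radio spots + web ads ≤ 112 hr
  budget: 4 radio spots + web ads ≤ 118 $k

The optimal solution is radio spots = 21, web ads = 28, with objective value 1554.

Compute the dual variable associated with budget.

0

Binding: airtime and production. Non-binding: design (21 unused), budget (6 unused).
By complementary slackness, y = 0 for the non-binding constraints.
From A_Bᵀ y = c: 6·y_airtime + 4·y_production = 48; 4·y_airtime + 1·y_production = 19.5.
Solving: y_airtime = 3, y_production = 7.5.
Shadow price of budget = 0.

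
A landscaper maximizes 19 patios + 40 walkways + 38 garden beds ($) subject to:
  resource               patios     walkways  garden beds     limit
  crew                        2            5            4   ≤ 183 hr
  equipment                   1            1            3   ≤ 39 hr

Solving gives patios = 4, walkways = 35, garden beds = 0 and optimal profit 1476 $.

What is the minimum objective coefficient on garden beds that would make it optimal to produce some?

43

Both crew and equipment are binding at x*.
From A_Bᵀ y = c: 2·y_crew + 1·y_equipment = 19; 5·y_crew + 1·y_equipment = 40.
Solving: y_crew = 7, y_equipment = 5.
garden beds enters the basis when its profit ≥ yᵀa₃ = 7·4 + 5·3 = 43.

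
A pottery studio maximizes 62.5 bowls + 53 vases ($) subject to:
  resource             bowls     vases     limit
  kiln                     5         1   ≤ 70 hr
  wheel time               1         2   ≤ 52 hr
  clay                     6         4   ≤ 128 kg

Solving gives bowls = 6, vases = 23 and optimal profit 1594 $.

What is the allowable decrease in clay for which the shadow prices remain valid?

24

Binding constraints: wheel time, clay. The basis is B = [[1,2],[6,4]] with det -8.
Per unit decrease in clay, x* moves by d = (-0.25, 0.125).
The basis stays optimal until bowls reaches 0; allowable decrease = 24 kg.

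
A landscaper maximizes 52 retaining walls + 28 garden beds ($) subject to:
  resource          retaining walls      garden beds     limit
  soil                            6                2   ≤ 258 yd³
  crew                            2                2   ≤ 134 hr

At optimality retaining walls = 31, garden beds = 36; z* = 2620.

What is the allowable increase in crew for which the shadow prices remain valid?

124

Binding constraints: soil, crew. The basis is B = [[6,2],[2,2]] with det 8.
Per unit increase in crew, x* moves by d = (-0.25, 0.75).
The basis stays optimal until retaining walls reaches 0; allowable increase = 124 hr.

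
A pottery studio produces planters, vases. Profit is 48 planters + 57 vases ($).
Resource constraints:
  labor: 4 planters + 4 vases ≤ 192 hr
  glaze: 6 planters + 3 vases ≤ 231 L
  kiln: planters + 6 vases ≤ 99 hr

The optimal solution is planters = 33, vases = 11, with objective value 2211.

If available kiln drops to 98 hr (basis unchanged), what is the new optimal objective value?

2205

At the optimum: labor uses 176 of 192 (slack = 16); glaze uses 231 of 231 (binding); kiln uses 99 of 99 (binding).
Since labor is not tight, its dual is 0.
From A_Bᵀ y = c: 6·y_glaze + 1·y_kiln = 48; 3·y_glaze + 6·y_kiln = 57.
This yields shadow prices y_glaze = 7, y_kiln = 6.
Δz = y_kiln·Δb = 6 × (-1) = -6, so new z* = 2211 − 6 = 2205.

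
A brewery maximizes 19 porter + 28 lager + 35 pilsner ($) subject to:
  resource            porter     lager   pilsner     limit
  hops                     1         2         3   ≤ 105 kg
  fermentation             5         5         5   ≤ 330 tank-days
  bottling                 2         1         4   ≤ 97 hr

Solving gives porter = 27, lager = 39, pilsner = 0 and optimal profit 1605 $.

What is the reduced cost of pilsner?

-2

Check each constraint at x*: hops 105/105 (tight); fermentation 330/330 (tight); bottling 93/97 (slack 4).
Since bottling is not tight, its dual is 0.
The binding rows give the dual system: 1·y_hops + 5·y_fermentation = 19 and 2·y_hops + 5·y_fermentation = 28.
This yields shadow prices y_hops = 9, y_fermentation = 2.
Reduced cost of pilsner: c₃ − yᵀa₃ = 35 − (9·3 + 2·5) = 35 − 37 = -2.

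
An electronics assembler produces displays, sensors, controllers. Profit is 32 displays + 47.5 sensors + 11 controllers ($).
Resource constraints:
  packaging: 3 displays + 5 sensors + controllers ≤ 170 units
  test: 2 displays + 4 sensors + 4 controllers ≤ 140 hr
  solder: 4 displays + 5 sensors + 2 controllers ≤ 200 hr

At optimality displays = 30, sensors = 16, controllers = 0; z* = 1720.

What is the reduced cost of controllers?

-2

Binding: packaging and solder. Non-binding: test (16 unused).
By complementary slackness, y = 0 for the non-binding constraint.
Dual feasibility on the basic columns requires 3·y_packaging + 4·y_solder = 32, 5·y_packaging + 5·y_solder = 47.5.
This yields shadow prices y_packaging = 6, y_solder = 3.5.
Reduced cost of controllers: c₃ − yᵀa₃ = 11 − (6·1 + 3.5·2) = 11 − 13 = -2.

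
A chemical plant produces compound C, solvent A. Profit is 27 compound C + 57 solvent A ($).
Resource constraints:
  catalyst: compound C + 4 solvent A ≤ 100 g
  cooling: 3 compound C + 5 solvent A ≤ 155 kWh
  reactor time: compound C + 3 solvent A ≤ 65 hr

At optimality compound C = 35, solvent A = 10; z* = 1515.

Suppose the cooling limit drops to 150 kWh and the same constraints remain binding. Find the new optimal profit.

1485

Binding: cooling and reactor time. Non-binding: catalyst (25 unused).
Slack constraints have shadow price 0 (complementary slackness).
The binding rows give the dual system: 3·y_cooling + 1·y_reactor time = 27 and 5·y_cooling + 3·y_reactor time = 57.
This yields shadow prices y_cooling = 6, y_reactor time = 9.
Δz = y_cooling·Δb = 6 × (-5) = -30, so new z* = 1515 − 30 = 1485.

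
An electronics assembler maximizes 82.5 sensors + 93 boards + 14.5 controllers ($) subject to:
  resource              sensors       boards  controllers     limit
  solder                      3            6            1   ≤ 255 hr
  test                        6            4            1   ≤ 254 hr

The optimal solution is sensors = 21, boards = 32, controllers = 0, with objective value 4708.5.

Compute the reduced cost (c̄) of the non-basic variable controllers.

-4

At the optimum: solder uses 255 of 255 (binding); test uses 254 of 254 (binding).
The binding rows give the dual system: 3·y_solder + 6·y_test = 82.5 and 6·y_solder + 4·y_test = 93.
Solving: y_solder = 9.5, y_test = 9.
Reduced cost of controllers: c₃ − yᵀa₃ = 14.5 − (9.5·1 + 9·1) = 14.5 − 18.5 = -4.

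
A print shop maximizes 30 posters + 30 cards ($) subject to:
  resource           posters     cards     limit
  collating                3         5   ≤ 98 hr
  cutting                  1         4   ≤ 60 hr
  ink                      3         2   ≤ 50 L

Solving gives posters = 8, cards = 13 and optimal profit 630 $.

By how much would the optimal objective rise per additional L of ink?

Binding: cutting and ink. Non-binding: collating (9 unused).
By complementary slackness, y = 0 for the non-binding constraint.
The binding rows give the dual system: 1·y_cutting + 3·y_ink = 30 and 4·y_cutting + 2·y_ink = 30.
Solving: y_cutting = 3, y_ink = 9.
Shadow price of ink = 9.

9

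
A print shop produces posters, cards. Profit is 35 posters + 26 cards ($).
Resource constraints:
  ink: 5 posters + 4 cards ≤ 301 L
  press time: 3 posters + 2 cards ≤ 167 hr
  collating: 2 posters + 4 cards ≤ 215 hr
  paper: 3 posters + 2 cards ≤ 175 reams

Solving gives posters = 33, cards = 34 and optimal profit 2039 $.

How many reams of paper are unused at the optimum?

8

paper used = 3·33 + 2·34 = 167; slack = 175 − 167 = 8.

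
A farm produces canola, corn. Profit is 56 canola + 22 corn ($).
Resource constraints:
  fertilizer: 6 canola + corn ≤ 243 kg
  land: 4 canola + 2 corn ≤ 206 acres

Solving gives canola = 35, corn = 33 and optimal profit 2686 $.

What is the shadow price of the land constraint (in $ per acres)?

9.5

At the optimum: fertilizer uses 243 of 243 (binding); land uses 206 of 206 (binding).
From A_Bᵀ y = c: 6·y_fertilizer + 4·y_land = 56; 1·y_fertilizer + 2·y_land = 22.
This yields shadow prices y_fertilizer = 3, y_land = 9.5.
Shadow price of land = 9.5.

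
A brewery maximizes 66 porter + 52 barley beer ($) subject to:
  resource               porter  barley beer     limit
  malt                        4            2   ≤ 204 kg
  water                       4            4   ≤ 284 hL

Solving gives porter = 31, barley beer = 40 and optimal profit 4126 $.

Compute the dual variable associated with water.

9.5

At the optimum: malt uses 204 of 204 (binding); water uses 284 of 284 (binding).
The binding rows give the dual system: 4·y_malt + 4·y_water = 66 and 2·y_malt + 4·y_water = 52.
Solving: y_malt = 7, y_water = 9.5.
Shadow price of water = 9.5.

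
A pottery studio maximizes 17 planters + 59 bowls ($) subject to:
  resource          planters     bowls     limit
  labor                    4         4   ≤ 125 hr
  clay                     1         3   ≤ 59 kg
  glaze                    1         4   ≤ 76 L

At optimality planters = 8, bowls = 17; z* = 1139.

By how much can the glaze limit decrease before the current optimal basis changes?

3.125

Binding constraints: clay, glaze. The basis is B = [[1,3],[1,4]] with det 1.
Per unit decrease in glaze, x* moves by d = (3, -1).
The basis stays optimal until labor becomes binding; allowable decrease = 3.125 L.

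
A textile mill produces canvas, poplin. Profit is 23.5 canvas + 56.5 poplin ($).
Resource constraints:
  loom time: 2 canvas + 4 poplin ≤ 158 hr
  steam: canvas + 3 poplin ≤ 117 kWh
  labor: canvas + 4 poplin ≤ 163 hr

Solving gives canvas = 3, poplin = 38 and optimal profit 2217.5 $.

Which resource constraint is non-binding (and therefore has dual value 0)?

loom time: 158/158 (binding)
steam: 117/117 (binding)
labor: 155/163 (slack 8)
By complementary slackness, a constraint with positive slack has shadow price 0 → labor.

labor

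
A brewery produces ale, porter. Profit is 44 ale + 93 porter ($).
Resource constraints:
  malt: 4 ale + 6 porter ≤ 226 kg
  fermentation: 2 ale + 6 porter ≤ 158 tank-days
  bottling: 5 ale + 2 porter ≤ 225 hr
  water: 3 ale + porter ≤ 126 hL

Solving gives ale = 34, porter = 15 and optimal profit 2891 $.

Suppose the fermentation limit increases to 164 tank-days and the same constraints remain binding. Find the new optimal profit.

2945

Binding: malt and fermentation. Non-binding: bottling (25 unused), water (9 unused).
By complementary slackness, y = 0 for the non-binding constraints.
Dual feasibility on the basic columns requires 4·y_malt + 2·y_fermentation = 44, 6·y_malt + 6·y_fermentation = 93.
→ y_malt = 6.5 and y_fermentation = 9.
Δz = y_fermentation·Δb = 9 × (6) = 54, so new z* = 2891 + 54 = 2945.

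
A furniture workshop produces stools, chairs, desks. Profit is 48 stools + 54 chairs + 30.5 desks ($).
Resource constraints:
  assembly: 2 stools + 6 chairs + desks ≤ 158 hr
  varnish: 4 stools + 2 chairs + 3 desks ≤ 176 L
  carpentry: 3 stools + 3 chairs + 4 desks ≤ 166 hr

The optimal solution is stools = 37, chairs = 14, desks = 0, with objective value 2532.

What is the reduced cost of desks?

-2.5

At the optimum: assembly uses 158 of 158 (binding); varnish uses 176 of 176 (binding); carpentry uses 153 of 166 (slack = 13).
Since carpentry is not tight, its dual is 0.
Dual feasibility on the basic columns requires 2·y_assembly + 4·y_varnish = 48, 6·y_assembly + 2·y_varnish = 54.
This yields shadow prices y_assembly = 6, y_varnish = 9.
Reduced cost of desks: c₃ − yᵀa₃ = 30.5 − (6·1 + 9·3) = 30.5 − 33 = -2.5.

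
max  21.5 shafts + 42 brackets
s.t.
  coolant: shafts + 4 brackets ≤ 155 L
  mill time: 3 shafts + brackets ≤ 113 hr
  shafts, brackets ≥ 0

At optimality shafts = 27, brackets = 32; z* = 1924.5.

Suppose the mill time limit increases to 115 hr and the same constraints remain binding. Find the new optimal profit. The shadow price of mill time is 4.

Δb = 2, so new z* = 1924.5 + (4)·(2) = 1924.5 + 8 = 1932.5.

1932.5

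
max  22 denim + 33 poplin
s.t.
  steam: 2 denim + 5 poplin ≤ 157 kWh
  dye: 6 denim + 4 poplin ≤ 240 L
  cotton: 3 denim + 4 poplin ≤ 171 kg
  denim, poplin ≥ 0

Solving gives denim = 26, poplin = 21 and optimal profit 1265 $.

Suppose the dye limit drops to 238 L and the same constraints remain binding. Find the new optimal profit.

1261

Binding: steam and dye. Non-binding: cotton (9 unused).
Since cotton is not tight, its dual is 0.
Dual feasibility on the basic columns requires 2·y_steam + 6·y_dye = 22, 5·y_steam + 4·y_dye = 33.
Solving: y_steam = 5, y_dye = 2.
Δz = y_dye·Δb = 2 × (-2) = -4, so new z* = 1265 − 4 = 1261.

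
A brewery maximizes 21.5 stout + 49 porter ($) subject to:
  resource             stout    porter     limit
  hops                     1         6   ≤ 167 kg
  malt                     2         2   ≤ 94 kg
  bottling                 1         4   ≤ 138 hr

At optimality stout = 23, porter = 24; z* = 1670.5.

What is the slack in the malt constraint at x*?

malt used = 2·23 + 2·24 = 94; slack = 94 − 94 = 0.

0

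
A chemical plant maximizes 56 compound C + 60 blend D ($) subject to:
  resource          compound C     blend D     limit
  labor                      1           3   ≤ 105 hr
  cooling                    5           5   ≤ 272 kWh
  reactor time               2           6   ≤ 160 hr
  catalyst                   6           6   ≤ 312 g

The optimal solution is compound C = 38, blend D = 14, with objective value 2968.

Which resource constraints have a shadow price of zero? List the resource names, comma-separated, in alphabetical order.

cooling, labor

labor: 80/105 (slack 25)
cooling: 260/272 (slack 12)
reactor time: 160/160 (binding)
catalyst: 312/312 (binding)
By complementary slackness, a constraint with positive slack has shadow price 0 → cooling, labor.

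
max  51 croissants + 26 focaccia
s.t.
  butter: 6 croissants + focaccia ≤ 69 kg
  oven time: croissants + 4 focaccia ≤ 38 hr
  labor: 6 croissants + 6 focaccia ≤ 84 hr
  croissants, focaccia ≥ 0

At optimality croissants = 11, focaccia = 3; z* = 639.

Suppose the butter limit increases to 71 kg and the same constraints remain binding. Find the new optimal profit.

649

At the optimum: butter uses 69 of 69 (binding); oven time uses 23 of 38 (slack = 15); labor uses 84 of 84 (binding).
By complementary slackness, y = 0 for the non-binding constraint.
The binding rows give the dual system: 6·y_butter + 6·y_labor = 51 and 1·y_butter + 6·y_labor = 26.
This yields shadow prices y_butter = 5, y_labor = 3.5.
Δz = y_butter·Δb = 5 × (2) = 10, so new z* = 639 + 10 = 649.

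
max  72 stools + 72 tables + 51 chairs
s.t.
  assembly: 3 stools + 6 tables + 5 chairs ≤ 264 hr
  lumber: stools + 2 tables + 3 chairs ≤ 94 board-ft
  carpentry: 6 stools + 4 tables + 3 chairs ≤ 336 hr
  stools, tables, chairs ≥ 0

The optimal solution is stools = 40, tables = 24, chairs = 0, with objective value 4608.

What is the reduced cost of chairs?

At the optimum: assembly uses 264 of 264 (binding); lumber uses 88 of 94 (slack = 6); carpentry uses 336 of 336 (binding).
By complementary slackness, y = 0 for the non-binding constraint.
Dual feasibility on the basic columns requires 3·y_assembly + 6·y_carpentry = 72, 6·y_assembly + 4·y_carpentry = 72.
This yields shadow prices y_assembly = 6, y_carpentry = 9.
Reduced cost of chairs: c₃ − yᵀa₃ = 51 − (6·5 + 9·3) = 51 − 57 = -6.

-6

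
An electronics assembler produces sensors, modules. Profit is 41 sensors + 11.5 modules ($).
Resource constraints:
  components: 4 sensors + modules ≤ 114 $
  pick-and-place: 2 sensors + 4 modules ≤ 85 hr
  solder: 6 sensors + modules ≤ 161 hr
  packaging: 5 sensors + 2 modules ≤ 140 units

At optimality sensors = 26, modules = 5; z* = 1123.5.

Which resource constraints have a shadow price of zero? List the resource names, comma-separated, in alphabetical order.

components: 109/114 (slack 5)
pick-and-place: 72/85 (slack 13)
solder: 161/161 (binding)
packaging: 140/140 (binding)
By complementary slackness, a constraint with positive slack has shadow price 0 → components, pick-and-place.

components, pick-and-place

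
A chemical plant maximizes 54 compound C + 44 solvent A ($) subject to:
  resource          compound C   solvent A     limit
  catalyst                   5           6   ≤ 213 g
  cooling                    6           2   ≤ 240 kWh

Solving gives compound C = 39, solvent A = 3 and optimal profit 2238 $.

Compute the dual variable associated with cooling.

4

Check each constraint at x*: catalyst 213/213 (tight); cooling 240/240 (tight).
Dual feasibility on the basic columns requires 5·y_catalyst + 6·y_cooling = 54, 6·y_catalyst + 2·y_cooling = 44.
This yields shadow prices y_catalyst = 6, y_cooling = 4.
Shadow price of cooling = 4.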